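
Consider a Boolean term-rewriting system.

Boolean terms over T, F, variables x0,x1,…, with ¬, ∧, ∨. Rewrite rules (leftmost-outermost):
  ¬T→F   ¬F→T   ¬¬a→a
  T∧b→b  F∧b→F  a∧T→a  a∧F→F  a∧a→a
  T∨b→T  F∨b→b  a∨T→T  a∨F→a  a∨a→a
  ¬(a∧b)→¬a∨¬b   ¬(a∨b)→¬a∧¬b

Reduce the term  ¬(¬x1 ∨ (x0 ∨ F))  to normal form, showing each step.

  start: ¬(¬x1 ∨ (x0 ∨ F))
  →1  ¬¬x1 ∧ ¬(x0 ∨ F)
  →2  x1 ∧ ¬(x0 ∨ F)
  →3  x1 ∧ (¬x0 ∧ ¬F)
  →4  x1 ∧ (¬x0 ∧ T)
  →5  x1 ∧ ¬x0

Answer: normal form = x1 ∧ ¬x0  (in 5 steps)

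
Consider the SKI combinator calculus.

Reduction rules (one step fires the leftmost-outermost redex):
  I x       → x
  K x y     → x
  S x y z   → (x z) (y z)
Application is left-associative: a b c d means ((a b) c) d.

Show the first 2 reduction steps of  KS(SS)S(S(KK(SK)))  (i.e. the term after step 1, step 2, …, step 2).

Answer: after 2 steps: SS(SK)

Derivation:
  start: KS(SS)S(S(KK(SK)))
  step 1: SS(S(KK(SK)))
  step 2: SS(SK)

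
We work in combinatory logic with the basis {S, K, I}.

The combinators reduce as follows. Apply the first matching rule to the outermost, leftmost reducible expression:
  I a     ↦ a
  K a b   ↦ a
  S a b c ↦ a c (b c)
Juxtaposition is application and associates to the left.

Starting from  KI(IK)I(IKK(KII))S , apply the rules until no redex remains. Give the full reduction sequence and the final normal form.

Answer: normal form = KS  (in 5 steps)

Derivation:
  start: KI(IK)I(IKK(KII))S
  step 1: II(IKK(KII))S
  step 2: I(IKK(KII))S
  step 3: IKK(KII)S
  step 4: KK(KII)S
  step 5: KS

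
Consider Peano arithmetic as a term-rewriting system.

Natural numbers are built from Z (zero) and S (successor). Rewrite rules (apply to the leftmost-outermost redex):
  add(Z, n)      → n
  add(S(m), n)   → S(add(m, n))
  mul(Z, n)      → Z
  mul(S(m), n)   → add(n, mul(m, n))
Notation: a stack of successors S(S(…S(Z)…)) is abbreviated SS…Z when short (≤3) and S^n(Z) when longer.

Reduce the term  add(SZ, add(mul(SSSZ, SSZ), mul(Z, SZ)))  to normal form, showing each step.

Answer: normal form = S^7(Z)  (in 23 steps)

Working:
  start: add(SZ, add(mul(SSSZ, SSZ), mul(Z, SZ)))
  step 1: S(add(Z, add(mul(SSSZ, SSZ), mul(Z, SZ))))
  step 2: S(add(mul(SSSZ, SSZ), mul(Z, SZ)))
  step 3: S(add(add(SSZ, mul(SSZ, SSZ)), mul(Z, SZ)))
  step 4: S(add(S(add(SZ, mul(SSZ, SSZ))), mul(Z, SZ)))
  step 5: S(S(add(add(SZ, mul(SSZ, SSZ)), mul(Z, SZ))))
  step 6: S(S(add(S(add(Z, mul(SSZ, SSZ))), mul(Z, SZ))))
  step 7: S(S(S(add(add(Z, mul(SSZ, SSZ)), mul(Z, SZ)))))
  step 8: S(S(S(add(mul(SSZ, SSZ), mul(Z, SZ)))))
  step 9: S(S(S(add(add(SSZ, mul(SZ, SSZ)), mul(Z, SZ)))))
  step 10: S(S(S(add(S(add(SZ, mul(SZ, SSZ))), mul(Z, SZ)))))
  step 11: S(S(S(S(add(add(SZ, mul(SZ, SSZ)), mul(Z, SZ))))))
  step 12: S(S(S(S(add(S(add(Z, mul(SZ, SSZ))), mul(Z, SZ))))))
  step 13: S(S(S(S(S(add(add(Z, mul(SZ, SSZ)), mul(Z, SZ)))))))
  step 14: S(S(S(S(S(add(mul(SZ, SSZ), mul(Z, SZ)))))))
  step 15: S(S(S(S(S(add(add(SSZ, mul(Z, SSZ)), mul(Z, SZ)))))))
  step 16: S(S(S(S(S(add(S(add(SZ, mul(Z, SSZ))), mul(Z, SZ)))))))
  step 17: S(S(S(S(S(S(add(add(SZ, mul(Z, SSZ)), mul(Z, SZ))))))))
  step 18: S(S(S(S(S(S(add(S(add(Z, mul(Z, SSZ))), mul(Z, SZ))))))))
  step 19: S(S(S(S(S(S(S(add(add(Z, mul(Z, SSZ)), mul(Z, SZ)))))))))
  step 20: S(S(S(S(S(S(S(add(mul(Z, SSZ), mul(Z, SZ)))))))))
  step 21: S(S(S(S(S(S(S(add(Z, mul(Z, SZ)))))))))
  step 22: S(S(S(S(S(S(S(mul(Z, SZ))))))))
  step 23: S^7(Z)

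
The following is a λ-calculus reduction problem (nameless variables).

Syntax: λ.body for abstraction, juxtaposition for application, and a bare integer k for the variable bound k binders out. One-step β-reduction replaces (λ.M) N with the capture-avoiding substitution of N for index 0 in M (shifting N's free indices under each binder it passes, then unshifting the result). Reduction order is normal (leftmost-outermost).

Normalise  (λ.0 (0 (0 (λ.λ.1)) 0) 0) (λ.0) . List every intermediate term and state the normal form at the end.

  start: (λ.0 (0 (0 (λ.λ.1)) 0) 0) (λ.0)
  step 1: (λ.0) ((λ.0) ((λ.0) (λ.λ.1)) (λ.0)) (λ.0)
  step 2: (λ.0) ((λ.0) (λ.λ.1)) (λ.0) (λ.0)
  step 3: (λ.0) (λ.λ.1) (λ.0) (λ.0)
  step 4: (λ.λ.1) (λ.0) (λ.0)
  step 5: (λ.λ.0) (λ.0)
  step 6: λ.0

Answer: normal form = λ.0  (in 6 steps)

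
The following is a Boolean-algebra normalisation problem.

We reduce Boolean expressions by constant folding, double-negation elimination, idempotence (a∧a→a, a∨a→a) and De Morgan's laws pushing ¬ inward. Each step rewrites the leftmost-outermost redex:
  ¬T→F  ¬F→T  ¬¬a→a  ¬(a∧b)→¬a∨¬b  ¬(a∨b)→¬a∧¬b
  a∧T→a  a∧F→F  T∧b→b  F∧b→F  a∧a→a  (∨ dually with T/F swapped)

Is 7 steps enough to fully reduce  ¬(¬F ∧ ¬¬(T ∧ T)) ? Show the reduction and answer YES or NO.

Answer: YES — reaches normal form F in 7 ≤ 7 steps

Reduction:
  start: ¬(¬F ∧ ¬¬(T ∧ T))
  [1] ¬¬F ∨ ¬¬¬(T ∧ T)
  [2] F ∨ ¬¬¬(T ∧ T)
  [3] ¬¬¬(T ∧ T)
  [4] ¬(T ∧ T)
  [5] ¬T ∨ ¬T
  [6] ¬T
  [7] F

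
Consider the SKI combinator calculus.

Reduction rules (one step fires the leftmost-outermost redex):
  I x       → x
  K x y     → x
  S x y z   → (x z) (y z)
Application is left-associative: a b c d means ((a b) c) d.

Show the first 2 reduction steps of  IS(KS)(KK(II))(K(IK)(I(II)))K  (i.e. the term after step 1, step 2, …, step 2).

Answer: after 2 steps: KS(K(IK)(I(II)))(KK(II)(K(IK)(I(II))))K

Reduction:
  start: IS(KS)(KK(II))(K(IK)(I(II)))K
  step 1: S(KS)(KK(II))(K(IK)(I(II)))K
  step 2: KS(K(IK)(I(II)))(KK(II)(K(IK)(I(II))))K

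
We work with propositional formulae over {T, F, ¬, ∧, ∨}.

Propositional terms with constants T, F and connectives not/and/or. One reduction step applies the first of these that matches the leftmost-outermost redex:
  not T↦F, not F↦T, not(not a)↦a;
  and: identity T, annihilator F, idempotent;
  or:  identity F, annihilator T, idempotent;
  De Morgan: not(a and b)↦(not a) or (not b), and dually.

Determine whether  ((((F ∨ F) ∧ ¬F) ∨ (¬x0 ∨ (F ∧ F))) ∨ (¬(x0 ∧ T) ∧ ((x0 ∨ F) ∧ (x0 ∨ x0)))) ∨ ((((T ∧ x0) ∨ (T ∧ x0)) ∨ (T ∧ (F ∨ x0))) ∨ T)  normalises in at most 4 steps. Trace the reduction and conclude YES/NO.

Answer: NO — after 4 steps the term is ((¬x0 ∨ F) ∨ (¬(x0 ∧ T) ∧ ((x0 ∨ F) ∧ (x0 ∨ x0)))) ∨ ((((T ∧ x0) ∨ (T ∧ x0)) ∨ (T ∧ (F ∨ x0))) ∨ T), not yet normal

Derivation:
  start: ((((F ∨ F) ∧ ¬F) ∨ (¬x0 ∨ (F ∧ F))) ∨ (¬(x0 ∧ T) ∧ ((x0 ∨ F) ∧ (x0 ∨ x0)))) ∨ ((((T ∧ x0) ∨ (T ∧ x0)) ∨ (T ∧ (F ∨ x0))) ∨ T)
  step 1: (((F ∧ ¬F) ∨ (¬x0 ∨ (F ∧ F))) ∨ (¬(x0 ∧ T) ∧ ((x0 ∨ F) ∧ (x0 ∨ x0)))) ∨ ((((T ∧ x0) ∨ (T ∧ x0)) ∨ (T ∧ (F ∨ x0))) ∨ T)
  step 2: ((F ∨ (¬x0 ∨ (F ∧ F))) ∨ (¬(x0 ∧ T) ∧ ((x0 ∨ F) ∧ (x0 ∨ x0)))) ∨ ((((T ∧ x0) ∨ (T ∧ x0)) ∨ (T ∧ (F ∨ x0))) ∨ T)
  step 3: ((¬x0 ∨ (F ∧ F)) ∨ (¬(x0 ∧ T) ∧ ((x0 ∨ F) ∧ (x0 ∨ x0)))) ∨ ((((T ∧ x0) ∨ (T ∧ x0)) ∨ (T ∧ (F ∨ x0))) ∨ T)
  step 4: ((¬x0 ∨ F) ∨ (¬(x0 ∧ T) ∧ ((x0 ∨ F) ∧ (x0 ∨ x0)))) ∨ ((((T ∧ x0) ∨ (T ∧ x0)) ∨ (T ∧ (F ∨ x0))) ∨ T)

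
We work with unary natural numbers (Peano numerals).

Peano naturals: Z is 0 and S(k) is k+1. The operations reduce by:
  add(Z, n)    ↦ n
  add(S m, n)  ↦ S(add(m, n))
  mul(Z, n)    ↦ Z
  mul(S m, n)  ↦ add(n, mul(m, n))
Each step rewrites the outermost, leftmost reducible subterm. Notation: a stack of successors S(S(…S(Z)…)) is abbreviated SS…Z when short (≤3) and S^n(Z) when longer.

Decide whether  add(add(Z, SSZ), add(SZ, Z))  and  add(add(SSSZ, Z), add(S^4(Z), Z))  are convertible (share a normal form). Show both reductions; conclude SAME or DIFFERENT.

Term A:
  start: add(add(Z, SSZ), add(SZ, Z))
  step 1: add(SSZ, add(SZ, Z))
  step 2: S(add(SZ, add(SZ, Z)))
  step 3: S(S(add(Z, add(SZ, Z))))
  step 4: S(S(add(SZ, Z)))
  step 5: S(S(S(add(Z, Z))))
  step 6: SSSZ

Term B:
  start: add(add(SSSZ, Z), add(S^4(Z), Z))
  step 1: add(S(add(SSZ, Z)), add(S^4(Z), Z))
  step 2: S(add(add(SSZ, Z), add(S^4(Z), Z)))
  step 3: S(add(S(add(SZ, Z)), add(S^4(Z), Z)))
  step 4: S(S(add(add(SZ, Z), add(S^4(Z), Z))))
  step 5: S(S(add(S(add(Z, Z)), add(S^4(Z), Z))))
  step 6: S(S(S(add(add(Z, Z), add(S^4(Z), Z)))))
  step 7: S(S(S(add(Z, add(S^4(Z), Z)))))
  step 8: S(S(S(add(S^4(Z), Z))))
  step 9: S(S(S(S(add(SSSZ, Z)))))
  step 10: S(S(S(S(S(add(SSZ, Z))))))
  step 11: S(S(S(S(S(S(add(SZ, Z)))))))
  step 12: S(S(S(S(S(S(S(add(Z, Z))))))))
  step 13: S^7(Z)

Answer: DIFFERENT — A ⇓ SSSZ, B ⇓ S^7(Z)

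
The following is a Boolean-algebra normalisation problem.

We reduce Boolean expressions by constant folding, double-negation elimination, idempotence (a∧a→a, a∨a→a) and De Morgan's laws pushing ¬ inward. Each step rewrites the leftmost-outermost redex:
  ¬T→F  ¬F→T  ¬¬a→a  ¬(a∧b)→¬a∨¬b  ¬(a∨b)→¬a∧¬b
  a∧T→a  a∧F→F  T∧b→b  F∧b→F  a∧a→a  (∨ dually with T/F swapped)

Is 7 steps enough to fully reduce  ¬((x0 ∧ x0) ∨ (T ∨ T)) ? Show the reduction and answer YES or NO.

Answer: YES — reaches normal form F in 7 ≤ 7 steps

Working:
  start: ¬((x0 ∧ x0) ∨ (T ∨ T))
  step 1: ¬(x0 ∧ x0) ∧ ¬(T ∨ T)
  step 2: (¬x0 ∨ ¬x0) ∧ ¬(T ∨ T)
  step 3: ¬x0 ∧ ¬(T ∨ T)
  step 4: ¬x0 ∧ (¬T ∧ ¬T)
  step 5: ¬x0 ∧ ¬T
  step 6: ¬x0 ∧ F
  step 7: F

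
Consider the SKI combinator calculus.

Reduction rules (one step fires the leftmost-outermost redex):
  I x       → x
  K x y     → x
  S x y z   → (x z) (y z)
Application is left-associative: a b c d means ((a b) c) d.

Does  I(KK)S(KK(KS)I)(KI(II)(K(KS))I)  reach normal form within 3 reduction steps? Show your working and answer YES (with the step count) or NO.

  start: I(KK)S(KK(KS)I)(KI(II)(K(KS))I)
  [1] KKS(KK(KS)I)(KI(II)(K(KS))I)
  [2] K(KK(KS)I)(KI(II)(K(KS))I)
  [3] KK(KS)I

Answer: NO — after 3 steps the term is KK(KS)I, not yet normal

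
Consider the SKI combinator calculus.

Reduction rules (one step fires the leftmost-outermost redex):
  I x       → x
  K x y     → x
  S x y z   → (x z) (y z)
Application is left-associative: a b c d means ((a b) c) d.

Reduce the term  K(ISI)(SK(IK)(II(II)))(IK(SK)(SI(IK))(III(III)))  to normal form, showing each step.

  start: K(ISI)(SK(IK)(II(II)))(IK(SK)(SI(IK))(III(III)))
  →1  ISI(IK(SK)(SI(IK))(III(III)))
  →2  SI(IK(SK)(SI(IK))(III(III)))
  →3  SI(K(SK)(SI(IK))(III(III)))
  →4  SI(SK(III(III)))
  →5  SI(SK(II(III)))
  →6  SI(SK(I(III)))
  →7  SI(SK(III))
  →8  SI(SK(II))
  →9  SI(SKI)

Answer: normal form = SI(SKI)  (in 9 steps)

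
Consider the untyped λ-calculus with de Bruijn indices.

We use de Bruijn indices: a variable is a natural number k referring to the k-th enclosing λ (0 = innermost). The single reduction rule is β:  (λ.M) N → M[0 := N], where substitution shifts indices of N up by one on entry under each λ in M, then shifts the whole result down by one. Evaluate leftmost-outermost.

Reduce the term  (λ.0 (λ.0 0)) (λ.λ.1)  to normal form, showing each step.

Answer: normal form = λ.λ.0 0  (in 2 steps)

Reduction:
  start: (λ.0 (λ.0 0)) (λ.λ.1)
  step 1: (λ.λ.1) (λ.0 0)
  step 2: λ.λ.0 0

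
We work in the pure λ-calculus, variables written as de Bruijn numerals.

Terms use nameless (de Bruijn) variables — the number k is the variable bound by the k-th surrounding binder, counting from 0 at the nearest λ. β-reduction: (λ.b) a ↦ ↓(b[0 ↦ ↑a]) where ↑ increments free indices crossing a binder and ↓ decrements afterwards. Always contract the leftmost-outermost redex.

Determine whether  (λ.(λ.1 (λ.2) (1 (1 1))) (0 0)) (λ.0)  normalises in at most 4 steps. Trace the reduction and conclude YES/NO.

Answer: YES — reaches normal form λ.0 in 4 ≤ 4 steps

Derivation:
  start: (λ.(λ.1 (λ.2) (1 (1 1))) (0 0)) (λ.0)
  [1] (λ.(λ.0) (λ.λ.0) ((λ.0) ((λ.0) (λ.0)))) ((λ.0) (λ.0))
  [2] (λ.0) (λ.λ.0) ((λ.0) ((λ.0) (λ.0)))
  [3] (λ.λ.0) ((λ.0) ((λ.0) (λ.0)))
  [4] λ.0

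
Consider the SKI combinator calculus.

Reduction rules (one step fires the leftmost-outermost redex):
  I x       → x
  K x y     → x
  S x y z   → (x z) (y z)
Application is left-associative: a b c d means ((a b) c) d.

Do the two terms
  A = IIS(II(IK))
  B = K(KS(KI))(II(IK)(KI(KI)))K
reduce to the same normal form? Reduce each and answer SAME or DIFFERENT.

Term A:
  start: IIS(II(IK))
  [1] IS(II(IK))
  [2] S(II(IK))
  [3] S(I(IK))
  [4] S(IK)
  [5] SK

Term B:
  start: K(KS(KI))(II(IK)(KI(KI)))K
  [1] KS(KI)K
  [2] SK

Answer: SAME — A ⇓ SK, B ⇓ SK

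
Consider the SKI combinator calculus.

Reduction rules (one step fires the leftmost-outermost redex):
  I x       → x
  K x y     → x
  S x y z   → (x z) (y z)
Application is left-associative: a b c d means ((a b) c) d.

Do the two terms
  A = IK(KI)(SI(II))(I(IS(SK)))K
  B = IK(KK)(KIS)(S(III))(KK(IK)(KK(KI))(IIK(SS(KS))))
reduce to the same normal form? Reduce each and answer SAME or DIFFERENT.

Term A:
  start: IK(KI)(SI(II))(I(IS(SK)))K
  [1] K(KI)(SI(II))(I(IS(SK)))K
  [2] KI(I(IS(SK)))K
  [3] IK
  [4] K

Term B:
  start: IK(KK)(KIS)(S(III))(KK(IK)(KK(KI))(IIK(SS(KS))))
  [1] K(KK)(KIS)(S(III))(KK(IK)(KK(KI))(IIK(SS(KS))))
  [2] KK(S(III))(KK(IK)(KK(KI))(IIK(SS(KS))))
  [3] K(KK(IK)(KK(KI))(IIK(SS(KS))))
  [4] K(K(KK(KI))(IIK(SS(KS))))
  [5] K(KK(KI))
  [6] KK

Answer: DIFFERENT — A ⇓ K, B ⇓ KK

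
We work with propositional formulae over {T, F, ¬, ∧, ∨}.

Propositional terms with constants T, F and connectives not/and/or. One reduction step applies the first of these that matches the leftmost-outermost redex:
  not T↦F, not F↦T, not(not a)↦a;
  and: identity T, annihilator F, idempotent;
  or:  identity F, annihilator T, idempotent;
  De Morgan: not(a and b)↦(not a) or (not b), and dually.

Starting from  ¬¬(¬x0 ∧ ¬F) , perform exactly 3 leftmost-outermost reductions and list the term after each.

  start: ¬¬(¬x0 ∧ ¬F)
  step 1: ¬x0 ∧ ¬F
  step 2: ¬x0 ∧ T
  step 3: ¬x0

Answer: after 3 steps: ¬x0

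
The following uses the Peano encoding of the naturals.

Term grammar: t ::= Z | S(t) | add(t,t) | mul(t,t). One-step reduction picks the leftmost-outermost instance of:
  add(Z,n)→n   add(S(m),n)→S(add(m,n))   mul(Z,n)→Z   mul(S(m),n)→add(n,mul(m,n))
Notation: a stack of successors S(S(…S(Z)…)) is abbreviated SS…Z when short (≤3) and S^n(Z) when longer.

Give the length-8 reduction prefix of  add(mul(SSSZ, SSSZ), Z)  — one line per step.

Answer: after 8 steps: S(S(S(add(mul(SSZ, SSSZ), Z))))

Derivation:
  start: add(mul(SSSZ, SSSZ), Z)
  →1  add(add(SSSZ, mul(SSZ, SSSZ)), Z)
  →2  add(S(add(SSZ, mul(SSZ, SSSZ))), Z)
  →3  S(add(add(SSZ, mul(SSZ, SSSZ)), Z))
  →4  S(add(S(add(SZ, mul(SSZ, SSSZ))), Z))
  →5  S(S(add(add(SZ, mul(SSZ, SSSZ)), Z)))
  →6  S(S(add(S(add(Z, mul(SSZ, SSSZ))), Z)))
  →7  S(S(S(add(add(Z, mul(SSZ, SSSZ)), Z))))
  →8  S(S(S(add(mul(SSZ, SSSZ), Z))))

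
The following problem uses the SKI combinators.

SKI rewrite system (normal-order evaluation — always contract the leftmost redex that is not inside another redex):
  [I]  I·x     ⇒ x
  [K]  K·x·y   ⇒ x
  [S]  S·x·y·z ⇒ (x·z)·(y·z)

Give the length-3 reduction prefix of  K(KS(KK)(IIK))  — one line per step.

  start: K(KS(KK)(IIK))
  [1] K(S(IIK))
  [2] K(S(IK))
  [3] K(SK)

Answer: after 3 steps: K(SK)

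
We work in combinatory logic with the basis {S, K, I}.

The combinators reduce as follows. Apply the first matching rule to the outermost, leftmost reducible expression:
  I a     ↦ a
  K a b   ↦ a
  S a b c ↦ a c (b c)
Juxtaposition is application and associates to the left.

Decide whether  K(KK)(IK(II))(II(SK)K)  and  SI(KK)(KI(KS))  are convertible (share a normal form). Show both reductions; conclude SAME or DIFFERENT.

Term A:
  start: K(KK)(IK(II))(II(SK)K)
  [1] KK(II(SK)K)
  [2] K

Term B:
  start: SI(KK)(KI(KS))
  [1] I(KI(KS))(KK(KI(KS)))
  [2] KI(KS)(KK(KI(KS)))
  [3] I(KK(KI(KS)))
  [4] KK(KI(KS))
  [5] K

Answer: SAME — A ⇓ K, B ⇓ K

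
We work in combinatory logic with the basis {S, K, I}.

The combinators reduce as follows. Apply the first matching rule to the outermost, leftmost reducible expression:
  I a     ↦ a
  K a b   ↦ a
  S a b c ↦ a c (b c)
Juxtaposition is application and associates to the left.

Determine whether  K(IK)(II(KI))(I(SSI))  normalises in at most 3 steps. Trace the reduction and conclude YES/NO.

  start: K(IK)(II(KI))(I(SSI))
  →1  IK(I(SSI))
  →2  K(I(SSI))
  →3  K(SSI)

Answer: YES — reaches normal form K(SSI) in 3 ≤ 3 steps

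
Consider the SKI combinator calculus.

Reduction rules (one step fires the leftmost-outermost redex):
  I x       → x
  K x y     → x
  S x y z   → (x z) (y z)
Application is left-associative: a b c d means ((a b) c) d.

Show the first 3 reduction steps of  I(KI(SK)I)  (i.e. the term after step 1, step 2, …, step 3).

  start: I(KI(SK)I)
  step 1: KI(SK)I
  step 2: II
  step 3: I

Answer: after 3 steps: I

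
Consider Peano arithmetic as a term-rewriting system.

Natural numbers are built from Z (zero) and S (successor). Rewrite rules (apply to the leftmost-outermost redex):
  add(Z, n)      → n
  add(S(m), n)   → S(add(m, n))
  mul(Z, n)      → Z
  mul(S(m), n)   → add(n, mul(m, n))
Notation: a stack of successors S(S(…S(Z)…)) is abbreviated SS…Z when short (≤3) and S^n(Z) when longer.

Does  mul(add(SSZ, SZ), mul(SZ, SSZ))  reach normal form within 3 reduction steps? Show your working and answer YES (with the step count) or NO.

  start: mul(add(SSZ, SZ), mul(SZ, SSZ))
  step 1: mul(S(add(SZ, SZ)), mul(SZ, SSZ))
  step 2: add(mul(SZ, SSZ), mul(add(SZ, SZ), mul(SZ, SSZ)))
  step 3: add(add(SSZ, mul(Z, SSZ)), mul(add(SZ, SZ), mul(SZ, SSZ)))

Answer: NO — after 3 steps the term is add(add(SSZ, mul(Z, SSZ)), mul(add(SZ, SZ), mul(SZ, SSZ))), not yet normal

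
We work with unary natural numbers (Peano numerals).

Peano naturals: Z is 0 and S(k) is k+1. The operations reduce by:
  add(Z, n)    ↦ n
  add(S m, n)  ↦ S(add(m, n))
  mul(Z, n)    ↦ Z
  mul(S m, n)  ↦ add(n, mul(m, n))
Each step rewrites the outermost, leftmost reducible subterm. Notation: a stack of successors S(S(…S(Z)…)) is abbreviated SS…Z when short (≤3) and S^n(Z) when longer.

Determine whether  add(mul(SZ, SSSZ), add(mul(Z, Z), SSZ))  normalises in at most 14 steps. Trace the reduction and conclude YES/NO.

  start: add(mul(SZ, SSSZ), add(mul(Z, Z), SSZ))
  [1] add(add(SSSZ, mul(Z, SSSZ)), add(mul(Z, Z), SSZ))
  [2] add(S(add(SSZ, mul(Z, SSSZ))), add(mul(Z, Z), SSZ))
  [3] S(add(add(SSZ, mul(Z, SSSZ)), add(mul(Z, Z), SSZ)))
  [4] S(add(S(add(SZ, mul(Z, SSSZ))), add(mul(Z, Z), SSZ)))
  [5] S(S(add(add(SZ, mul(Z, SSSZ)), add(mul(Z, Z), SSZ))))
  [6] S(S(add(S(add(Z, mul(Z, SSSZ))), add(mul(Z, Z), SSZ))))
  [7] S(S(S(add(add(Z, mul(Z, SSSZ)), add(mul(Z, Z), SSZ)))))
  [8] S(S(S(add(mul(Z, SSSZ), add(mul(Z, Z), SSZ)))))
  [9] S(S(S(add(Z, add(mul(Z, Z), SSZ)))))
  [10] S(S(S(add(mul(Z, Z), SSZ))))
  [11] S(S(S(add(Z, SSZ))))
  [12] S^5(Z)

Answer: YES — reaches normal form S^5(Z) in 12 ≤ 14 steps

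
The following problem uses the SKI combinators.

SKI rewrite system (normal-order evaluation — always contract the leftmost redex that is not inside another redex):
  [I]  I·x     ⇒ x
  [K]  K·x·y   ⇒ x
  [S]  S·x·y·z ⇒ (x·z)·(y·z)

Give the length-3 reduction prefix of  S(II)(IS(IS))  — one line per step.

Answer: after 3 steps: SI(SS)

Reduction:
  start: S(II)(IS(IS))
  step 1: SI(IS(IS))
  step 2: SI(S(IS))
  step 3: SI(SS)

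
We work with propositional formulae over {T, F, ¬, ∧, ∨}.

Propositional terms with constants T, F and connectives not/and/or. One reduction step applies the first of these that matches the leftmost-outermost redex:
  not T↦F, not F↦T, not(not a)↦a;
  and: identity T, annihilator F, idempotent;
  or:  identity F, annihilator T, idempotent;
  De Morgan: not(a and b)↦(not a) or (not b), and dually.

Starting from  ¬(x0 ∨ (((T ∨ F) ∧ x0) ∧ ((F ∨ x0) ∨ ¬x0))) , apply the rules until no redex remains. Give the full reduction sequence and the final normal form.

  start: ¬(x0 ∨ (((T ∨ F) ∧ x0) ∧ ((F ∨ x0) ∨ ¬x0)))
  step 1: ¬x0 ∧ ¬(((T ∨ F) ∧ x0) ∧ ((F ∨ x0) ∨ ¬x0))
  step 2: ¬x0 ∧ (¬((T ∨ F) ∧ x0) ∨ ¬((F ∨ x0) ∨ ¬x0))
  step 3: ¬x0 ∧ ((¬(T ∨ F) ∨ ¬x0) ∨ ¬((F ∨ x0) ∨ ¬x0))
  step 4: ¬x0 ∧ (((¬T ∧ ¬F) ∨ ¬x0) ∨ ¬((F ∨ x0) ∨ ¬x0))
  step 5: ¬x0 ∧ (((F ∧ ¬F) ∨ ¬x0) ∨ ¬((F ∨ x0) ∨ ¬x0))
  step 6: ¬x0 ∧ ((F ∨ ¬x0) ∨ ¬((F ∨ x0) ∨ ¬x0))
  step 7: ¬x0 ∧ (¬x0 ∨ ¬((F ∨ x0) ∨ ¬x0))
  step 8: ¬x0 ∧ (¬x0 ∨ (¬(F ∨ x0) ∧ ¬¬x0))
  step 9: ¬x0 ∧ (¬x0 ∨ ((¬F ∧ ¬x0) ∧ ¬¬x0))
  step 10: ¬x0 ∧ (¬x0 ∨ ((T ∧ ¬x0) ∧ ¬¬x0))
  step 11: ¬x0 ∧ (¬x0 ∨ (¬x0 ∧ ¬¬x0))
  step 12: ¬x0 ∧ (¬x0 ∨ (¬x0 ∧ x0))

Answer: normal form = ¬x0 ∧ (¬x0 ∨ (¬x0 ∧ x0))  (in 12 steps)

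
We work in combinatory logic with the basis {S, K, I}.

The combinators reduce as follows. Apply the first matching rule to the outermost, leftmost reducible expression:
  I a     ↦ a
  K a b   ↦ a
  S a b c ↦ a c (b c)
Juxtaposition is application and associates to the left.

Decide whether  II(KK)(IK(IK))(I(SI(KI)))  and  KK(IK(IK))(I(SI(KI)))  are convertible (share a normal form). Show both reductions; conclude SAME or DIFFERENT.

Term A:
  start: II(KK)(IK(IK))(I(SI(KI)))
  [1] I(KK)(IK(IK))(I(SI(KI)))
  [2] KK(IK(IK))(I(SI(KI)))
  [3] K(I(SI(KI)))
  [4] K(SI(KI))

Term B:
  start: KK(IK(IK))(I(SI(KI)))
  [1] K(I(SI(KI)))
  [2] K(SI(KI))

Answer: SAME — A ⇓ K(SI(KI)), B ⇓ K(SI(KI))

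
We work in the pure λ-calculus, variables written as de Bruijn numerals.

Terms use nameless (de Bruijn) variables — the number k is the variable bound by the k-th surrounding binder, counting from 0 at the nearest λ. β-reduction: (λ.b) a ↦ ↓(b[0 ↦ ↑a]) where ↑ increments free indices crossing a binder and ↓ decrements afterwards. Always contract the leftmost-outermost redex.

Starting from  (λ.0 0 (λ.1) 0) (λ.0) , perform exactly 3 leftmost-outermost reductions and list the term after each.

Answer: after 3 steps: (λ.λ.0) (λ.0)

Working:
  start: (λ.0 0 (λ.1) 0) (λ.0)
  step 1: (λ.0) (λ.0) (λ.λ.0) (λ.0)
  step 2: (λ.0) (λ.λ.0) (λ.0)
  step 3: (λ.λ.0) (λ.0)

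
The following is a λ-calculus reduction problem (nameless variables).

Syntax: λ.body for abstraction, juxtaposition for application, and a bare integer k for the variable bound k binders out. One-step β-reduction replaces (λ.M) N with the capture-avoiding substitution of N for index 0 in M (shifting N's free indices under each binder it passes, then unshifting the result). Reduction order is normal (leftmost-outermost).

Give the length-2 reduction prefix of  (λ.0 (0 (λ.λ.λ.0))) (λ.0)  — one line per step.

  start: (λ.0 (0 (λ.λ.λ.0))) (λ.0)
  [1] (λ.0) ((λ.0) (λ.λ.λ.0))
  [2] (λ.0) (λ.λ.λ.0)

Answer: after 2 steps: (λ.0) (λ.λ.λ.0)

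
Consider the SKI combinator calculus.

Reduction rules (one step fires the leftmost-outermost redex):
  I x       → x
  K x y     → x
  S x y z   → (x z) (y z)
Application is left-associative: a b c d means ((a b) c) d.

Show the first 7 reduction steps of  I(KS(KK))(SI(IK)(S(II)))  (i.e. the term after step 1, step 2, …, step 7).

Answer: after 7 steps: S(SI(K(SI)))

Reduction:
  start: I(KS(KK))(SI(IK)(S(II)))
  [1] KS(KK)(SI(IK)(S(II)))
  [2] S(SI(IK)(S(II)))
  [3] S(I(S(II))(IK(S(II))))
  [4] S(S(II)(IK(S(II))))
  [5] S(SI(IK(S(II))))
  [6] S(SI(K(S(II))))
  [7] S(SI(K(SI)))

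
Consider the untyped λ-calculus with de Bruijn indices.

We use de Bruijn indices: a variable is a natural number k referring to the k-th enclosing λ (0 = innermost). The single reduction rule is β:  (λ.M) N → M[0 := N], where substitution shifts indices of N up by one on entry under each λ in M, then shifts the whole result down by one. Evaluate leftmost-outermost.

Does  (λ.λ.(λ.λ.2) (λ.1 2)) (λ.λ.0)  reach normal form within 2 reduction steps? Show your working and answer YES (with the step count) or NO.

  start: (λ.λ.(λ.λ.2) (λ.1 2)) (λ.λ.0)
  [1] λ.(λ.λ.2) (λ.1 (λ.λ.0))
  [2] λ.λ.1

Answer: YES — reaches normal form λ.λ.1 in 2 ≤ 2 steps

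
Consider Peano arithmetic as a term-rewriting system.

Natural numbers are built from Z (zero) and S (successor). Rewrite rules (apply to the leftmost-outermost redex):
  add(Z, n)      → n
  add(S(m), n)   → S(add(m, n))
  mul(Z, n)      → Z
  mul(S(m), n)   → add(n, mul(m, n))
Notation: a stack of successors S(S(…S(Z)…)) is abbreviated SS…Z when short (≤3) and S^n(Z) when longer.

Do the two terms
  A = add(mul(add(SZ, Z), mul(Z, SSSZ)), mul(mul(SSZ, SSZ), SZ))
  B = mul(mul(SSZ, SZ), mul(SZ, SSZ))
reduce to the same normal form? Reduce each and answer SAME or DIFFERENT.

Answer: SAME — A ⇓ S^4(Z), B ⇓ S^4(Z)

Reduction:
Term A:
  start: add(mul(add(SZ, Z), mul(Z, SSSZ)), mul(mul(SSZ, SSZ), SZ))
  →1  add(mul(S(add(Z, Z)), mul(Z, SSSZ)), mul(mul(SSZ, SSZ), SZ))
  →2  add(add(mul(Z, SSSZ), mul(add(Z, Z), mul(Z, SSSZ))), mul(mul(SSZ, SSZ), SZ))
  →3  add(add(Z, mul(add(Z, Z), mul(Z, SSSZ))), mul(mul(SSZ, SSZ), SZ))
  →4  add(mul(add(Z, Z), mul(Z, SSSZ)), mul(mul(SSZ, SSZ), SZ))
  →5  add(mul(Z, mul(Z, SSSZ)), mul(mul(SSZ, SSZ), SZ))
  →6  add(Z, mul(mul(SSZ, SSZ), SZ))
  →7  mul(mul(SSZ, SSZ), SZ)
  →8  mul(add(SSZ, mul(SZ, SSZ)), SZ)
  →9  mul(S(add(SZ, mul(SZ, SSZ))), SZ)
  →10  add(SZ, mul(add(SZ, mul(SZ, SSZ)), SZ))
  →11  S(add(Z, mul(add(SZ, mul(SZ, SSZ)), SZ)))
  →12  S(mul(add(SZ, mul(SZ, SSZ)), SZ))
  →13  S(mul(S(add(Z, mul(SZ, SSZ))), SZ))
  →14  S(add(SZ, mul(add(Z, mul(SZ, SSZ)), SZ)))
  →15  S(S(add(Z, mul(add(Z, mul(SZ, SSZ)), SZ))))
  →16  S(S(mul(add(Z, mul(SZ, SSZ)), SZ)))
  →17  S(S(mul(mul(SZ, SSZ), SZ)))
  →18  S(S(mul(add(SSZ, mul(Z, SSZ)), SZ)))
  →19  S(S(mul(S(add(SZ, mul(Z, SSZ))), SZ)))
  →20  S(S(add(SZ, mul(add(SZ, mul(Z, SSZ)), SZ))))
  →21  S(S(S(add(Z, mul(add(SZ, mul(Z, SSZ)), SZ)))))
  →22  S(S(S(mul(add(SZ, mul(Z, SSZ)), SZ))))
  →23  S(S(S(mul(S(add(Z, mul(Z, SSZ))), SZ))))
  →24  S(S(S(add(SZ, mul(add(Z, mul(Z, SSZ)), SZ)))))
  →25  S(S(S(S(add(Z, mul(add(Z, mul(Z, SSZ)), SZ))))))
  →26  S(S(S(S(mul(add(Z, mul(Z, SSZ)), SZ)))))
  →27  S(S(S(S(mul(mul(Z, SSZ), SZ)))))
  →28  S(S(S(S(mul(Z, SZ)))))
  →29  S^4(Z)

Term B:
  start: mul(mul(SSZ, SZ), mul(SZ, SSZ))
  →1  mul(add(SZ, mul(SZ, SZ)), mul(SZ, SSZ))
  →2  mul(S(add(Z, mul(SZ, SZ))), mul(SZ, SSZ))
  →3  add(mul(SZ, SSZ), mul(add(Z, mul(SZ, SZ)), mul(SZ, SSZ)))
  →4  add(add(SSZ, mul(Z, SSZ)), mul(add(Z, mul(SZ, SZ)), mul(SZ, SSZ)))
  →5  add(S(add(SZ, mul(Z, SSZ))), mul(add(Z, mul(SZ, SZ)), mul(SZ, SSZ)))
  →6  S(add(add(SZ, mul(Z, SSZ)), mul(add(Z, mul(SZ, SZ)), mul(SZ, SSZ))))
  →7  S(add(S(add(Z, mul(Z, SSZ))), mul(add(Z, mul(SZ, SZ)), mul(SZ, SSZ))))
  →8  S(S(add(add(Z, mul(Z, SSZ)), mul(add(Z, mul(SZ, SZ)), mul(SZ, SSZ)))))
  →9  S(S(add(mul(Z, SSZ), mul(add(Z, mul(SZ, SZ)), mul(SZ, SSZ)))))
  →10  S(S(add(Z, mul(add(Z, mul(SZ, SZ)), mul(SZ, SSZ)))))
  →11  S(S(mul(add(Z, mul(SZ, SZ)), mul(SZ, SSZ))))
  →12  S(S(mul(mul(SZ, SZ), mul(SZ, SSZ))))
  →13  S(S(mul(add(SZ, mul(Z, SZ)), mul(SZ, SSZ))))
  →14  S(S(mul(S(add(Z, mul(Z, SZ))), mul(SZ, SSZ))))
  →15  S(S(add(mul(SZ, SSZ), mul(add(Z, mul(Z, SZ)), mul(SZ, SSZ)))))
  →16  S(S(add(add(SSZ, mul(Z, SSZ)), mul(add(Z, mul(Z, SZ)), mul(SZ, SSZ)))))
  →17  S(S(add(S(add(SZ, mul(Z, SSZ))), mul(add(Z, mul(Z, SZ)), mul(SZ, SSZ)))))
  →18  S(S(S(add(add(SZ, mul(Z, SSZ)), mul(add(Z, mul(Z, SZ)), mul(SZ, SSZ))))))
  →19  S(S(S(add(S(add(Z, mul(Z, SSZ))), mul(add(Z, mul(Z, SZ)), mul(SZ, SSZ))))))
  →20  S(S(S(S(add(add(Z, mul(Z, SSZ)), mul(add(Z, mul(Z, SZ)), mul(SZ, SSZ)))))))
  →21  S(S(S(S(add(mul(Z, SSZ), mul(add(Z, mul(Z, SZ)), mul(SZ, SSZ)))))))
  →22  S(S(S(S(add(Z, mul(add(Z, mul(Z, SZ)), mul(SZ, SSZ)))))))
  →23  S(S(S(S(mul(add(Z, mul(Z, SZ)), mul(SZ, SSZ))))))
  →24  S(S(S(S(mul(mul(Z, SZ), mul(SZ, SSZ))))))
  →25  S(S(S(S(mul(Z, mul(SZ, SSZ))))))
  →26  S^4(Z)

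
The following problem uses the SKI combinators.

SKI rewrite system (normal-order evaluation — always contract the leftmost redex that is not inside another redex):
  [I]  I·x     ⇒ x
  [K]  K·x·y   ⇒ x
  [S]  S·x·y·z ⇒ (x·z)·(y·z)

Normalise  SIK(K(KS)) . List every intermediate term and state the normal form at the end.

Answer: normal form = KS  (in 3 steps)

Derivation:
  start: SIK(K(KS))
  →1  I(K(KS))(K(K(KS)))
  →2  K(KS)(K(K(KS)))
  →3  KS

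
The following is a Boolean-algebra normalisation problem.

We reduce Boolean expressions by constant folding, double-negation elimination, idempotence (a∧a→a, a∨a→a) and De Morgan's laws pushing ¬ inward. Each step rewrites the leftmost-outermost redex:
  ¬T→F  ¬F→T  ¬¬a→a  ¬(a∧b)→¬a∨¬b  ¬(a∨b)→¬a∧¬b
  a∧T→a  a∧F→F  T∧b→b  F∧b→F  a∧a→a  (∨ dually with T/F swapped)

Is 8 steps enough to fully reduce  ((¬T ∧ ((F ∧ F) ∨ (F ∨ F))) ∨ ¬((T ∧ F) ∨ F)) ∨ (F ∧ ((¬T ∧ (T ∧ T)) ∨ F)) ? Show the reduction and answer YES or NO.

  start: ((¬T ∧ ((F ∧ F) ∨ (F ∨ F))) ∨ ¬((T ∧ F) ∨ F)) ∨ (F ∧ ((¬T ∧ (T ∧ T)) ∨ F))
  →1  ((F ∧ ((F ∧ F) ∨ (F ∨ F))) ∨ ¬((T ∧ F) ∨ F)) ∨ (F ∧ ((¬T ∧ (T ∧ T)) ∨ F))
  →2  (F ∨ ¬((T ∧ F) ∨ F)) ∨ (F ∧ ((¬T ∧ (T ∧ T)) ∨ F))
  →3  ¬((T ∧ F) ∨ F) ∨ (F ∧ ((¬T ∧ (T ∧ T)) ∨ F))
  →4  (¬(T ∧ F) ∧ ¬F) ∨ (F ∧ ((¬T ∧ (T ∧ T)) ∨ F))
  →5  ((¬T ∨ ¬F) ∧ ¬F) ∨ (F ∧ ((¬T ∧ (T ∧ T)) ∨ F))
  →6  ((F ∨ ¬F) ∧ ¬F) ∨ (F ∧ ((¬T ∧ (T ∧ T)) ∨ F))
  →7  (¬F ∧ ¬F) ∨ (F ∧ ((¬T ∧ (T ∧ T)) ∨ F))
  →8  ¬F ∨ (F ∧ ((¬T ∧ (T ∧ T)) ∨ F))

Answer: NO — after 8 steps the term is ¬F ∨ (F ∧ ((¬T ∧ (T ∧ T)) ∨ F)), not yet normal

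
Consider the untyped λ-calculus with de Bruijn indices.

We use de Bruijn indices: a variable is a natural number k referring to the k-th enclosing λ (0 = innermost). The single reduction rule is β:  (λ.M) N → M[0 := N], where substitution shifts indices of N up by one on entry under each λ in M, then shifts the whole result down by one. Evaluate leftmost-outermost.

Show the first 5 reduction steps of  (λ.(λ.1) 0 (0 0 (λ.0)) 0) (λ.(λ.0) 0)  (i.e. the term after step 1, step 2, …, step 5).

  start: (λ.(λ.1) 0 (0 0 (λ.0)) 0) (λ.(λ.0) 0)
  →1  (λ.λ.(λ.0) 0) (λ.(λ.0) 0) ((λ.(λ.0) 0) (λ.(λ.0) 0) (λ.0)) (λ.(λ.0) 0)
  →2  (λ.(λ.0) 0) ((λ.(λ.0) 0) (λ.(λ.0) 0) (λ.0)) (λ.(λ.0) 0)
  →3  (λ.0) ((λ.(λ.0) 0) (λ.(λ.0) 0) (λ.0)) (λ.(λ.0) 0)
  →4  (λ.(λ.0) 0) (λ.(λ.0) 0) (λ.0) (λ.(λ.0) 0)
  →5  (λ.0) (λ.(λ.0) 0) (λ.0) (λ.(λ.0) 0)

Answer: after 5 steps: (λ.0) (λ.(λ.0) 0) (λ.0) (λ.(λ.0) 0)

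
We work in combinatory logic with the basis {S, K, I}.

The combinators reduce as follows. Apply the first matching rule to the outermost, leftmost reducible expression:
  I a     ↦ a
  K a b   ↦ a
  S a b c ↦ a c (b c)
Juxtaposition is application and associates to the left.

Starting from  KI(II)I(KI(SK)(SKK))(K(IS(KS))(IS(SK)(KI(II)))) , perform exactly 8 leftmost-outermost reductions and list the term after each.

Answer: after 8 steps: IS(KS)

Reduction:
  start: KI(II)I(KI(SK)(SKK))(K(IS(KS))(IS(SK)(KI(II))))
  →1  II(KI(SK)(SKK))(K(IS(KS))(IS(SK)(KI(II))))
  →2  I(KI(SK)(SKK))(K(IS(KS))(IS(SK)(KI(II))))
  →3  KI(SK)(SKK)(K(IS(KS))(IS(SK)(KI(II))))
  →4  I(SKK)(K(IS(KS))(IS(SK)(KI(II))))
  →5  SKK(K(IS(KS))(IS(SK)(KI(II))))
  →6  K(K(IS(KS))(IS(SK)(KI(II))))(K(K(IS(KS))(IS(SK)(KI(II)))))
  →7  K(IS(KS))(IS(SK)(KI(II)))
  →8  IS(KS)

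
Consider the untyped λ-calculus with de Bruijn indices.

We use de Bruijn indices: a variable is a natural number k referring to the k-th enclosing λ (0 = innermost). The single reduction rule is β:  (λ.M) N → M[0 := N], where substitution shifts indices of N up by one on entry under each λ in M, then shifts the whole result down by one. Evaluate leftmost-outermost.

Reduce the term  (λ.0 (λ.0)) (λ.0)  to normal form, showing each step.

Answer: normal form = λ.0  (in 2 steps)

Derivation:
  start: (λ.0 (λ.0)) (λ.0)
  →1  (λ.0) (λ.0)
  →2  λ.0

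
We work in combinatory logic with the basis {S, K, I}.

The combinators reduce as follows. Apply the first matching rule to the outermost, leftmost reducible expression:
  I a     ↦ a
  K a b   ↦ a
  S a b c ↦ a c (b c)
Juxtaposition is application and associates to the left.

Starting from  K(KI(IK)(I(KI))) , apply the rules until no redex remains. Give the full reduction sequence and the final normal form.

  start: K(KI(IK)(I(KI)))
  step 1: K(I(I(KI)))
  step 2: K(I(KI))
  step 3: K(KI)

Answer: normal form = K(KI)  (in 3 steps)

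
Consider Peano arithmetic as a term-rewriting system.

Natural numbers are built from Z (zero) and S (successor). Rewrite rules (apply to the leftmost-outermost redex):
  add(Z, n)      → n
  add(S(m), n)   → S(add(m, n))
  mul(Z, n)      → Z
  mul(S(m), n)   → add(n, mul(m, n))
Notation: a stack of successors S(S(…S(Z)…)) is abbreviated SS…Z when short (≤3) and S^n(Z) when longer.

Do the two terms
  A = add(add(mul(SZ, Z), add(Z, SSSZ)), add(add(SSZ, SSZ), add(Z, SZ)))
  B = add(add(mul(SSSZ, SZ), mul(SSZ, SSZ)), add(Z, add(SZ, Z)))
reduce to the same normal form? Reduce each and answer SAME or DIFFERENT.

Answer: SAME — A ⇓ S^8(Z), B ⇓ S^8(Z)

Derivation:
Term A:
  start: add(add(mul(SZ, Z), add(Z, SSSZ)), add(add(SSZ, SSZ), add(Z, SZ)))
  step 1: add(add(add(Z, mul(Z, Z)), add(Z, SSSZ)), add(add(SSZ, SSZ), add(Z, SZ)))
  step 2: add(add(mul(Z, Z), add(Z, SSSZ)), add(add(SSZ, SSZ), add(Z, SZ)))
  step 3: add(add(Z, add(Z, SSSZ)), add(add(SSZ, SSZ), add(Z, SZ)))
  step 4: add(add(Z, SSSZ), add(add(SSZ, SSZ), add(Z, SZ)))
  step 5: add(SSSZ, add(add(SSZ, SSZ), add(Z, SZ)))
  step 6: S(add(SSZ, add(add(SSZ, SSZ), add(Z, SZ))))
  step 7: S(S(add(SZ, add(add(SSZ, SSZ), add(Z, SZ)))))
  step 8: S(S(S(add(Z, add(add(SSZ, SSZ), add(Z, SZ))))))
  step 9: S(S(S(add(add(SSZ, SSZ), add(Z, SZ)))))
  step 10: S(S(S(add(S(add(SZ, SSZ)), add(Z, SZ)))))
  step 11: S(S(S(S(add(add(SZ, SSZ), add(Z, SZ))))))
  step 12: S(S(S(S(add(S(add(Z, SSZ)), add(Z, SZ))))))
  step 13: S(S(S(S(S(add(add(Z, SSZ), add(Z, SZ)))))))
  step 14: S(S(S(S(S(add(SSZ, add(Z, SZ)))))))
  step 15: S(S(S(S(S(S(add(SZ, add(Z, SZ))))))))
  step 16: S(S(S(S(S(S(S(add(Z, add(Z, SZ)))))))))
  step 17: S(S(S(S(S(S(S(add(Z, SZ))))))))
  step 18: S^8(Z)

Term B:
  start: add(add(mul(SSSZ, SZ), mul(SSZ, SSZ)), add(Z, add(SZ, Z)))
  step 1: add(add(add(SZ, mul(SSZ, SZ)), mul(SSZ, SSZ)), add(Z, add(SZ, Z)))
  step 2: add(add(S(add(Z, mul(SSZ, SZ))), mul(SSZ, SSZ)), add(Z, add(SZ, Z)))
  step 3: add(S(add(add(Z, mul(SSZ, SZ)), mul(SSZ, SSZ))), add(Z, add(SZ, Z)))
  step 4: S(add(add(add(Z, mul(SSZ, SZ)), mul(SSZ, SSZ)), add(Z, add(SZ, Z))))
  step 5: S(add(add(mul(SSZ, SZ), mul(SSZ, SSZ)), add(Z, add(SZ, Z))))
  step 6: S(add(add(add(SZ, mul(SZ, SZ)), mul(SSZ, SSZ)), add(Z, add(SZ, Z))))
  step 7: S(add(add(S(add(Z, mul(SZ, SZ))), mul(SSZ, SSZ)), add(Z, add(SZ, Z))))
  step 8: S(add(S(add(add(Z, mul(SZ, SZ)), mul(SSZ, SSZ))), add(Z, add(SZ, Z))))
  step 9: S(S(add(add(add(Z, mul(SZ, SZ)), mul(SSZ, SSZ)), add(Z, add(SZ, Z)))))
  step 10: S(S(add(add(mul(SZ, SZ), mul(SSZ, SSZ)), add(Z, add(SZ, Z)))))
  step 11: S(S(add(add(add(SZ, mul(Z, SZ)), mul(SSZ, SSZ)), add(Z, add(SZ, Z)))))
  step 12: S(S(add(add(S(add(Z, mul(Z, SZ))), mul(SSZ, SSZ)), add(Z, add(SZ, Z)))))
  step 13: S(S(add(S(add(add(Z, mul(Z, SZ)), mul(SSZ, SSZ))), add(Z, add(SZ, Z)))))
  step 14: S(S(S(add(add(add(Z, mul(Z, SZ)), mul(SSZ, SSZ)), add(Z, add(SZ, Z))))))
  step 15: S(S(S(add(add(mul(Z, SZ), mul(SSZ, SSZ)), add(Z, add(SZ, Z))))))
  step 16: S(S(S(add(add(Z, mul(SSZ, SSZ)), add(Z, add(SZ, Z))))))
  step 17: S(S(S(add(mul(SSZ, SSZ), add(Z, add(SZ, Z))))))
  step 18: S(S(S(add(add(SSZ, mul(SZ, SSZ)), add(Z, add(SZ, Z))))))
  step 19: S(S(S(add(S(add(SZ, mul(SZ, SSZ))), add(Z, add(SZ, Z))))))
  step 20: S(S(S(S(add(add(SZ, mul(SZ, SSZ)), add(Z, add(SZ, Z)))))))
  step 21: S(S(S(S(add(S(add(Z, mul(SZ, SSZ))), add(Z, add(SZ, Z)))))))
  step 22: S(S(S(S(S(add(add(Z, mul(SZ, SSZ)), add(Z, add(SZ, Z))))))))
  step 23: S(S(S(S(S(add(mul(SZ, SSZ), add(Z, add(SZ, Z))))))))
  step 24: S(S(S(S(S(add(add(SSZ, mul(Z, SSZ)), add(Z, add(SZ, Z))))))))
  step 25: S(S(S(S(S(add(S(add(SZ, mul(Z, SSZ))), add(Z, add(SZ, Z))))))))
  step 26: S(S(S(S(S(S(add(add(SZ, mul(Z, SSZ)), add(Z, add(SZ, Z)))))))))
  step 27: S(S(S(S(S(S(add(S(add(Z, mul(Z, SSZ))), add(Z, add(SZ, Z)))))))))
  step 28: S(S(S(S(S(S(S(add(add(Z, mul(Z, SSZ)), add(Z, add(SZ, Z))))))))))
  step 29: S(S(S(S(S(S(S(add(mul(Z, SSZ), add(Z, add(SZ, Z))))))))))
  step 30: S(S(S(S(S(S(S(add(Z, add(Z, add(SZ, Z))))))))))
  step 31: S(S(S(S(S(S(S(add(Z, add(SZ, Z)))))))))
  step 32: S(S(S(S(S(S(S(add(SZ, Z))))))))
  step 33: S(S(S(S(S(S(S(S(add(Z, Z)))))))))
  step 34: S^8(Z)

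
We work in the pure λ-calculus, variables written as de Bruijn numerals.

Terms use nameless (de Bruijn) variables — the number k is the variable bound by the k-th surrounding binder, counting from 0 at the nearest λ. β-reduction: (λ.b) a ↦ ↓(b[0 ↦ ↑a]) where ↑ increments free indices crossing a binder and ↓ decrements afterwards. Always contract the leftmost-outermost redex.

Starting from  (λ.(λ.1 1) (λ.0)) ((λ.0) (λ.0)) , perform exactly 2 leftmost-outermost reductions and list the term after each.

  start: (λ.(λ.1 1) (λ.0)) ((λ.0) (λ.0))
  step 1: (λ.(λ.0) (λ.0) ((λ.0) (λ.0))) (λ.0)
  step 2: (λ.0) (λ.0) ((λ.0) (λ.0))

Answer: after 2 steps: (λ.0) (λ.0) ((λ.0) (λ.0))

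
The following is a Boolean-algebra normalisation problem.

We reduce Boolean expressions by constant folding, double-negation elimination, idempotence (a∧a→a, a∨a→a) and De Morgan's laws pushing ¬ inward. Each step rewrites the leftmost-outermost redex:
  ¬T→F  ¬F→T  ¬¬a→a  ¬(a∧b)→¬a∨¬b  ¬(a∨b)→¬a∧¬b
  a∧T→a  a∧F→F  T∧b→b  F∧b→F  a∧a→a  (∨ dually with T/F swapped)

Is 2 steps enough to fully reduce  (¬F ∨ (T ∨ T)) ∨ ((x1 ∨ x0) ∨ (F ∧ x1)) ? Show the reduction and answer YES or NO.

Answer: NO — after 2 steps the term is T ∨ ((x1 ∨ x0) ∨ (F ∧ x1)), not yet normal

Reduction:
  start: (¬F ∨ (T ∨ T)) ∨ ((x1 ∨ x0) ∨ (F ∧ x1))
  →1  (T ∨ (T ∨ T)) ∨ ((x1 ∨ x0) ∨ (F ∧ x1))
  →2  T ∨ ((x1 ∨ x0) ∨ (F ∧ x1))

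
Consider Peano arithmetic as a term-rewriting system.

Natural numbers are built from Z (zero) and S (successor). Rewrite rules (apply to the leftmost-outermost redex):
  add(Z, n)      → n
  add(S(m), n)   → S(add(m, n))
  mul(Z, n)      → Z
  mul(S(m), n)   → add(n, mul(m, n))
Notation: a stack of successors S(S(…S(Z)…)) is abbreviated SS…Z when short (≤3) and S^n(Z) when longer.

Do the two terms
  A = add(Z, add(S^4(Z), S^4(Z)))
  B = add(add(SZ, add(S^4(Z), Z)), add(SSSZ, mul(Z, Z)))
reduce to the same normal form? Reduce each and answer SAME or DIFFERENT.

Term A:
  start: add(Z, add(S^4(Z), S^4(Z)))
  step 1: add(S^4(Z), S^4(Z))
  step 2: S(add(SSSZ, S^4(Z)))
  step 3: S(S(add(SSZ, S^4(Z))))
  step 4: S(S(S(add(SZ, S^4(Z)))))
  step 5: S(S(S(S(add(Z, S^4(Z))))))
  step 6: S^8(Z)

Term B:
  start: add(add(SZ, add(S^4(Z), Z)), add(SSSZ, mul(Z, Z)))
  step 1: add(S(add(Z, add(S^4(Z), Z))), add(SSSZ, mul(Z, Z)))
  step 2: S(add(add(Z, add(S^4(Z), Z)), add(SSSZ, mul(Z, Z))))
  step 3: S(add(add(S^4(Z), Z), add(SSSZ, mul(Z, Z))))
  step 4: S(add(S(add(SSSZ, Z)), add(SSSZ, mul(Z, Z))))
  step 5: S(S(add(add(SSSZ, Z), add(SSSZ, mul(Z, Z)))))
  step 6: S(S(add(S(add(SSZ, Z)), add(SSSZ, mul(Z, Z)))))
  step 7: S(S(S(add(add(SSZ, Z), add(SSSZ, mul(Z, Z))))))
  step 8: S(S(S(add(S(add(SZ, Z)), add(SSSZ, mul(Z, Z))))))
  step 9: S(S(S(S(add(add(SZ, Z), add(SSSZ, mul(Z, Z)))))))
  step 10: S(S(S(S(add(S(add(Z, Z)), add(SSSZ, mul(Z, Z)))))))
  step 11: S(S(S(S(S(add(add(Z, Z), add(SSSZ, mul(Z, Z))))))))
  step 12: S(S(S(S(S(add(Z, add(SSSZ, mul(Z, Z))))))))
  step 13: S(S(S(S(S(add(SSSZ, mul(Z, Z)))))))
  step 14: S(S(S(S(S(S(add(SSZ, mul(Z, Z))))))))
  step 15: S(S(S(S(S(S(S(add(SZ, mul(Z, Z)))))))))
  step 16: S(S(S(S(S(S(S(S(add(Z, mul(Z, Z))))))))))
  step 17: S(S(S(S(S(S(S(S(mul(Z, Z)))))))))
  step 18: S^8(Z)

Answer: SAME — A ⇓ S^8(Z), B ⇓ S^8(Z)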